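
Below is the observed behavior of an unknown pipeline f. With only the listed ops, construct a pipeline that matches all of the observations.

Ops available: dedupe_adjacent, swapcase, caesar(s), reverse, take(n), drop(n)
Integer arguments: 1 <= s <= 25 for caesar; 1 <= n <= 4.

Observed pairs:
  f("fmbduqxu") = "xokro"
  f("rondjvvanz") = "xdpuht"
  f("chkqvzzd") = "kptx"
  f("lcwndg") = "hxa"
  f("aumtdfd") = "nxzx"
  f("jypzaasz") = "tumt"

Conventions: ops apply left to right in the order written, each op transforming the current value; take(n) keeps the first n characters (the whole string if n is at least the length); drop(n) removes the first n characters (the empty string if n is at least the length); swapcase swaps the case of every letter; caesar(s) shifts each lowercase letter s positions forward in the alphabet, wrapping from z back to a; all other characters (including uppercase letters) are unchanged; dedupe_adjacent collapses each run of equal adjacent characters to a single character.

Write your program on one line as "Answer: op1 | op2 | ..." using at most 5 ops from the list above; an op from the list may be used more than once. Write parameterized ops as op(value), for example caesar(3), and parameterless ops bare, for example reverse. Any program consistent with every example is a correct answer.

caesar(20) | drop(1) | dedupe_adjacent | drop(2)

Check, running the answer program on each example:
  "fmbduqxu" -> "zgvxokro" -> "gvxokro" -> "gvxokro" -> "xokro"
  "rondjvvanz" -> "lihxdppuht" -> "ihxdppuht" -> "ihxdpuht" -> "xdpuht"
  "chkqvzzd" -> "wbekpttx" -> "bekpttx" -> "bekptx" -> "kptx"
  "lcwndg" -> "fwqhxa" -> "wqhxa" -> "wqhxa" -> "hxa"
  "aumtdfd" -> "uognxzx" -> "ognxzx" -> "ognxzx" -> "nxzx"
  "jypzaasz" -> "dsjtuumt" -> "sjtuumt" -> "sjtumt" -> "tumt"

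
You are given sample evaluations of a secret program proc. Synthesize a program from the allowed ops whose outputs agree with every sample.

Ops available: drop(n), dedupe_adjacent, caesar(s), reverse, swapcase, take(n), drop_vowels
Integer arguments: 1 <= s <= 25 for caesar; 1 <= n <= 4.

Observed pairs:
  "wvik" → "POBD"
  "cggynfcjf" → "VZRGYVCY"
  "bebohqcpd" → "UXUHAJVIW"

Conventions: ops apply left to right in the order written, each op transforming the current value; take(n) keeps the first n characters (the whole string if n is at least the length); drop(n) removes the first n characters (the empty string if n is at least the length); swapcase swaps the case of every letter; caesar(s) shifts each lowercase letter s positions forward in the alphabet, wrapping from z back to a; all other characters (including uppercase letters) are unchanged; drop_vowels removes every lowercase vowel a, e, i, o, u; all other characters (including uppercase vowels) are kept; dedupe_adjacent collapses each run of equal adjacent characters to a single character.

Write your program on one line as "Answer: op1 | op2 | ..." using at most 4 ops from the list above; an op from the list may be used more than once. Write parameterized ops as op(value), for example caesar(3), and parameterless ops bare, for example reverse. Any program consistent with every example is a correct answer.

dedupe_adjacent | caesar(19) | swapcase

Check, running the answer program on each example:
  "wvik" -> "wvik" -> "pobd" -> "POBD"
  "cggynfcjf" -> "cgynfcjf" -> "vzrgyvcy" -> "VZRGYVCY"
  "bebohqcpd" -> "bebohqcpd" -> "uxuhajviw" -> "UXUHAJVIW"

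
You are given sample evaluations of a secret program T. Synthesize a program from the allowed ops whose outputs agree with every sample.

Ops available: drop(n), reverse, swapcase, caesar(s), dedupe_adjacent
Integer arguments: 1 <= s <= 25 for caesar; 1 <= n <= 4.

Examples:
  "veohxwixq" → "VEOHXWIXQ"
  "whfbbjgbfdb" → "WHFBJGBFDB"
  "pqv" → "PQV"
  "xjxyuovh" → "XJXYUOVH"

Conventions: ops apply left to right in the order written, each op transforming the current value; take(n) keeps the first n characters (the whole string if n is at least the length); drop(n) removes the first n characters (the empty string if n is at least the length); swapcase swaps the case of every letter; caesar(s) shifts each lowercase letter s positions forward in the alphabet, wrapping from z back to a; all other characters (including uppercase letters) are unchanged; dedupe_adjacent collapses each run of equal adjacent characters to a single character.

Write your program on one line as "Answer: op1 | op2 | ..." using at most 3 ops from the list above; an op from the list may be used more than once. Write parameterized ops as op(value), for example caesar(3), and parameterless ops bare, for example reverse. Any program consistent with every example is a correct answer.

swapcase | dedupe_adjacent

Check, running the answer program on each example:
  "veohxwixq" -> "VEOHXWIXQ" -> "VEOHXWIXQ"
  "whfbbjgbfdb" -> "WHFBBJGBFDB" -> "WHFBJGBFDB"
  "pqv" -> "PQV" -> "PQV"
  "xjxyuovh" -> "XJXYUOVH" -> "XJXYUOVH"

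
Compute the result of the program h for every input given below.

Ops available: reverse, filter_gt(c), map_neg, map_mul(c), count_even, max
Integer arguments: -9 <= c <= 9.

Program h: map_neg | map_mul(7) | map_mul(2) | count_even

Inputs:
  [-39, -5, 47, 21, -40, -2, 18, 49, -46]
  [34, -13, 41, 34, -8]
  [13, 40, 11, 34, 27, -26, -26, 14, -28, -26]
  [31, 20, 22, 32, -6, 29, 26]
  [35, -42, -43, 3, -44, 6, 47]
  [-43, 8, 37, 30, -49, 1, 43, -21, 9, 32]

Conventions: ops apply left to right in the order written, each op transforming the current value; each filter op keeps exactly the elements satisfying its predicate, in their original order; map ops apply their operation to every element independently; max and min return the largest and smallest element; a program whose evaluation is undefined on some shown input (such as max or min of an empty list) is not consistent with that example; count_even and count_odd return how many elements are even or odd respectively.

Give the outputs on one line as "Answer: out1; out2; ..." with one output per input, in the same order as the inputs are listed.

9; 5; 10; 7; 7; 10

Execution, op by op:
  [-39, -5, 47, 21, -40, -2, 18, 49, -46] -> [39, 5, -47, -21, 40, 2, -18, -49, 46] -> [273, 35, -329, -147, 280, 14, -126, -343, 322] -> [546, 70, -658, -294, 560, 28, -252, -686, 644] -> 9
  [34, -13, 41, 34, -8] -> [-34, 13, -41, -34, 8] -> [-238, 91, -287, -238, 56] -> [-476, 182, -574, -476, 112] -> 5
  [13, 40, 11, 34, 27, -26, -26, 14, -28, -26] -> [-13, -40, -11, -34, -27, 26, 26, -14, 28, 26] -> [-91, -280, -77, -238, -189, 182, 182, -98, 196, 182] -> [-182, -560, -154, -476, -378, 364, 364, -196, 392, 364] -> 10
  [31, 20, 22, 32, -6, 29, 26] -> [-31, -20, -22, -32, 6, -29, -26] -> [-217, -140, -154, -224, 42, -203, -182] -> [-434, -280, -308, -448, 84, -406, -364] -> 7
  [35, -42, -43, 3, -44, 6, 47] -> [-35, 42, 43, -3, 44, -6, -47] -> [-245, 294, 301, -21, 308, -42, -329] -> [-490, 588, 602, -42, 616, -84, -658] -> 7
  [-43, 8, 37, 30, -49, 1, 43, -21, 9, 32] -> [43, -8, -37, -30, 49, -1, -43, 21, -9, -32] -> [301, -56, -259, -210, 343, -7, -301, 147, -63, -224] -> [602, -112, -518, -420, 686, -14, -602, 294, -126, -448] -> 10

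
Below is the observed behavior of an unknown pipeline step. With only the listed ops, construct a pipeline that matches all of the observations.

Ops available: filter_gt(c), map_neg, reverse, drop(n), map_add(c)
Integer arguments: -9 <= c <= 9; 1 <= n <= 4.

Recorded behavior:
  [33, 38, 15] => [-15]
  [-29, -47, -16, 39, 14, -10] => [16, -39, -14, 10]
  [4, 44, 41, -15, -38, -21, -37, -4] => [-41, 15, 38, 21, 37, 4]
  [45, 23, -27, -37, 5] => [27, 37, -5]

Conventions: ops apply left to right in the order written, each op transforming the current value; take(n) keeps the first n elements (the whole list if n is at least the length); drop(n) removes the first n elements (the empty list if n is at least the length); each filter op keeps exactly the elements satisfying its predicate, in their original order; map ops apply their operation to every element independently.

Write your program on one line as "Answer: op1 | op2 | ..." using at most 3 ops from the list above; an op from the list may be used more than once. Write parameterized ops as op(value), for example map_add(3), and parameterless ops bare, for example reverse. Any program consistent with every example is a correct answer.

map_neg | drop(2)

Check, running the answer program on each example:
  [33, 38, 15] -> [-33, -38, -15] -> [-15]
  [-29, -47, -16, 39, 14, -10] -> [29, 47, 16, -39, -14, 10] -> [16, -39, -14, 10]
  [4, 44, 41, -15, -38, -21, -37, -4] -> [-4, -44, -41, 15, 38, 21, 37, 4] -> [-41, 15, 38, 21, 37, 4]
  [45, 23, -27, -37, 5] -> [-45, -23, 27, 37, -5] -> [27, 37, -5]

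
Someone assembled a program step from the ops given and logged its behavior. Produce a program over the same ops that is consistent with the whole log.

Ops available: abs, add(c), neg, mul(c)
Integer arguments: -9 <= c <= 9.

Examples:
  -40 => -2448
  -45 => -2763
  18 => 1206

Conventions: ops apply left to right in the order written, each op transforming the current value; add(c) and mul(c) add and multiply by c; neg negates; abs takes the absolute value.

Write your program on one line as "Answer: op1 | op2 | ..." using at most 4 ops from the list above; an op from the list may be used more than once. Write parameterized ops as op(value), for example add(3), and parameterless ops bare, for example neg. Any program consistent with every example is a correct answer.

mul(-7) | neg | add(8) | mul(9)

Check, running the answer program on each example:
  -40 -> 280 -> -280 -> -272 -> -2448
  -45 -> 315 -> -315 -> -307 -> -2763
  18 -> -126 -> 126 -> 134 -> 1206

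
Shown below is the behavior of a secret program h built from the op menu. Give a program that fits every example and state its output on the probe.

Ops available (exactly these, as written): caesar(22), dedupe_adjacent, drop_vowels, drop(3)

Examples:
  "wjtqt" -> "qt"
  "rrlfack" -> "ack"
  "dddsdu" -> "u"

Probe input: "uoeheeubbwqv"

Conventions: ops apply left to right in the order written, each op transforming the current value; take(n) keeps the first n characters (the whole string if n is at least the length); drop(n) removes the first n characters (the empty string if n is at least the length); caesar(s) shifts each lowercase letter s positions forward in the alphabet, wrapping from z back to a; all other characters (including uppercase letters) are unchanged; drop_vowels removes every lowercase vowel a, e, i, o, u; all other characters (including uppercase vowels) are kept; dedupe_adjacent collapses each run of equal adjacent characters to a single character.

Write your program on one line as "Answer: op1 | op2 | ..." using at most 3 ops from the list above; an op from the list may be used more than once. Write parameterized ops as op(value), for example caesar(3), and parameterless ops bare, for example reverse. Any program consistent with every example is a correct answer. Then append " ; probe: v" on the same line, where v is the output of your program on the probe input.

dedupe_adjacent | drop(3) ; probe: "heubwqv"

Check, running the answer program on each example:
  "wjtqt" -> "wjtqt" -> "qt"
  "rrlfack" -> "rlfack" -> "ack"
  "dddsdu" -> "dsdu" -> "u"
  probe: "uoeheeubbwqv" -> "uoeheubwqv" -> "heubwqv"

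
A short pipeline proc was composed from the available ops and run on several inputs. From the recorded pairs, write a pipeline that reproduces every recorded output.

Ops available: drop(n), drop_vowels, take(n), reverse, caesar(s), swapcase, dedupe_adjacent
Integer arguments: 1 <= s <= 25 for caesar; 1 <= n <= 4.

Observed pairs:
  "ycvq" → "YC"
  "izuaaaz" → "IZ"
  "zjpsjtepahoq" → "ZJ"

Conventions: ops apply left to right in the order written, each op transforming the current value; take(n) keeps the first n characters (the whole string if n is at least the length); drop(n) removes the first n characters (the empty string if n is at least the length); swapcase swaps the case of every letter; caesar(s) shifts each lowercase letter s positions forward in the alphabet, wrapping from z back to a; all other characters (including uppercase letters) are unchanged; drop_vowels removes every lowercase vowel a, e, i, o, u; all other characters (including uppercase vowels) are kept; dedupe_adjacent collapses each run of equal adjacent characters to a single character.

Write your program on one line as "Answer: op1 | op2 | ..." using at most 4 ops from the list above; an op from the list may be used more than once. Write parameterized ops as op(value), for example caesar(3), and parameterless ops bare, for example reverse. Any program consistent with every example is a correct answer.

swapcase | dedupe_adjacent | take(2)

Check, running the answer program on each example:
  "ycvq" -> "YCVQ" -> "YCVQ" -> "YC"
  "izuaaaz" -> "IZUAAAZ" -> "IZUAZ" -> "IZ"
  "zjpsjtepahoq" -> "ZJPSJTEPAHOQ" -> "ZJPSJTEPAHOQ" -> "ZJ"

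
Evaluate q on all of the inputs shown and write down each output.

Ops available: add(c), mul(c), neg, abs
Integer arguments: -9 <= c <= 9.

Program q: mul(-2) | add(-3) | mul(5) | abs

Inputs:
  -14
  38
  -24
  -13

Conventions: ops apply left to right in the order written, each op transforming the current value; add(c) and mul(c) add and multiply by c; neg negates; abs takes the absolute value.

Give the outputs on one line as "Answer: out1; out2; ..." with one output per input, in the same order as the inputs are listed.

Execution, op by op:
  -14 -> 28 -> 25 -> 125 -> 125
  38 -> -76 -> -79 -> -395 -> 395
  -24 -> 48 -> 45 -> 225 -> 225
  -13 -> 26 -> 23 -> 115 -> 115

125; 395; 225; 115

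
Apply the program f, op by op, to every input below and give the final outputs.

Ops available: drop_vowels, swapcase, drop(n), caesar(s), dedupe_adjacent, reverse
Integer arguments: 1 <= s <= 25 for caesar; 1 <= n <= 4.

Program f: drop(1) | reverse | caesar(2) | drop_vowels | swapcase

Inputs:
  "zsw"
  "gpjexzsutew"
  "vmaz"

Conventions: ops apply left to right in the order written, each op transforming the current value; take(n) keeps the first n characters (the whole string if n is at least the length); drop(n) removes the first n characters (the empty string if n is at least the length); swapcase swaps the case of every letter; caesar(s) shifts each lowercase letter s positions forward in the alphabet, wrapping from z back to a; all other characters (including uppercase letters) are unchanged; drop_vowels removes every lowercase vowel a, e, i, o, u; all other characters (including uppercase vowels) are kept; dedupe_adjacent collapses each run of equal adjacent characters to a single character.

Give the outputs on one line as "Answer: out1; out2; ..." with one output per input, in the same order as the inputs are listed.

"Y"; "YGVWBZGLR"; "BC"

Execution, op by op:
  "zsw" -> "sw" -> "ws" -> "yu" -> "y" -> "Y"
  "gpjexzsutew" -> "pjexzsutew" -> "wetuszxejp" -> "ygvwubzglr" -> "ygvwbzglr" -> "YGVWBZGLR"
  "vmaz" -> "maz" -> "zam" -> "bco" -> "bc" -> "BC"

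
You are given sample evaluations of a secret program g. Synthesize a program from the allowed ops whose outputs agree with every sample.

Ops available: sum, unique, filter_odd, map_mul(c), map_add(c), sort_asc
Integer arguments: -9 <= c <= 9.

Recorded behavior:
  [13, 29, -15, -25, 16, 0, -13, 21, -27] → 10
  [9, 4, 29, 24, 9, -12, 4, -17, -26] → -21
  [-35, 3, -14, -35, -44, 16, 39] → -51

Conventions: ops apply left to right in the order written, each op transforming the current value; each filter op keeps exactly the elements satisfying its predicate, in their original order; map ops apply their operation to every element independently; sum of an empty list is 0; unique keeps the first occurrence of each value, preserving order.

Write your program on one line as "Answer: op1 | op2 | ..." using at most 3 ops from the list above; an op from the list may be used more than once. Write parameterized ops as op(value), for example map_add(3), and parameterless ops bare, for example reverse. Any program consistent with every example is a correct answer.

map_add(-3) | filter_odd | sum

Check, running the answer program on each example:
  [13, 29, -15, -25, 16, 0, -13, 21, -27] -> [10, 26, -18, -28, 13, -3, -16, 18, -30] -> [13, -3] -> 10
  [9, 4, 29, 24, 9, -12, 4, -17, -26] -> [6, 1, 26, 21, 6, -15, 1, -20, -29] -> [1, 21, -15, 1, -29] -> -21
  [-35, 3, -14, -35, -44, 16, 39] -> [-38, 0, -17, -38, -47, 13, 36] -> [-17, -47, 13] -> -51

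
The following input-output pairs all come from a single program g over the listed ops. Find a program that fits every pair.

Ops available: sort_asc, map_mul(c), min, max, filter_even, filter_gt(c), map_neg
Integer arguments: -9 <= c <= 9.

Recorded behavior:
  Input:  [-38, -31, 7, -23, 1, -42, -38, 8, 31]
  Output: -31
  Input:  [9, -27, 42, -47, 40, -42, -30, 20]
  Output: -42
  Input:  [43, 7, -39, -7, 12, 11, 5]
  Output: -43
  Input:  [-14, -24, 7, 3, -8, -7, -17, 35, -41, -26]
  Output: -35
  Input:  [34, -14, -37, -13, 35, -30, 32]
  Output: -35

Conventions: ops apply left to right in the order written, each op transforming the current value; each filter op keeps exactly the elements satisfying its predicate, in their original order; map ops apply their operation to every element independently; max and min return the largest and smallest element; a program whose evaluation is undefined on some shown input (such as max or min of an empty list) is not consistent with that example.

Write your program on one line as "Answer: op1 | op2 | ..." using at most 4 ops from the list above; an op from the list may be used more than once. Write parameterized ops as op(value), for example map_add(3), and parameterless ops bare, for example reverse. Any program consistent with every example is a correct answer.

sort_asc | filter_gt(-3) | map_neg | min

Check, running the answer program on each example:
  [-38, -31, 7, -23, 1, -42, -38, 8, 31] -> [-42, -38, -38, -31, -23, 1, 7, 8, 31] -> [1, 7, 8, 31] -> [-1, -7, -8, -31] -> -31
  [9, -27, 42, -47, 40, -42, -30, 20] -> [-47, -42, -30, -27, 9, 20, 40, 42] -> [9, 20, 40, 42] -> [-9, -20, -40, -42] -> -42
  [43, 7, -39, -7, 12, 11, 5] -> [-39, -7, 5, 7, 11, 12, 43] -> [5, 7, 11, 12, 43] -> [-5, -7, -11, -12, -43] -> -43
  [-14, -24, 7, 3, -8, -7, -17, 35, -41, -26] -> [-41, -26, -24, -17, -14, -8, -7, 3, 7, 35] -> [3, 7, 35] -> [-3, -7, -35] -> -35
  [34, -14, -37, -13, 35, -30, 32] -> [-37, -30, -14, -13, 32, 34, 35] -> [32, 34, 35] -> [-32, -34, -35] -> -35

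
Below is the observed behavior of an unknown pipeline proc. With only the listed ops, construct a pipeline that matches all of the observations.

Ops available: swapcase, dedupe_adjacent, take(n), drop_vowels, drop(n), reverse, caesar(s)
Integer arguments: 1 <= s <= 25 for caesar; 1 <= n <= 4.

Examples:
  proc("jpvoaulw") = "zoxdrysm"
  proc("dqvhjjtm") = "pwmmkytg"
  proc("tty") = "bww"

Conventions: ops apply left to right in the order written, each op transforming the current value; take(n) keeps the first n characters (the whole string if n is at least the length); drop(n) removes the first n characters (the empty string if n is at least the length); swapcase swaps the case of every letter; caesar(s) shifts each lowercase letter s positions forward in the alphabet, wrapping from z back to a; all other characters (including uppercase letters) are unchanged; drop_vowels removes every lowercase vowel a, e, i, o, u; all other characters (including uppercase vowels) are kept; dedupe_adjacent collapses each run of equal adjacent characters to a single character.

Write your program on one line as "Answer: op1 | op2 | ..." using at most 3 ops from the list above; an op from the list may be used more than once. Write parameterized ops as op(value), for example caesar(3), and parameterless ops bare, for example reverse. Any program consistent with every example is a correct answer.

reverse | caesar(3)

Check, running the answer program on each example:
  "jpvoaulw" -> "wluaovpj" -> "zoxdrysm"
  "dqvhjjtm" -> "mtjjhvqd" -> "pwmmkytg"
  "tty" -> "ytt" -> "bww"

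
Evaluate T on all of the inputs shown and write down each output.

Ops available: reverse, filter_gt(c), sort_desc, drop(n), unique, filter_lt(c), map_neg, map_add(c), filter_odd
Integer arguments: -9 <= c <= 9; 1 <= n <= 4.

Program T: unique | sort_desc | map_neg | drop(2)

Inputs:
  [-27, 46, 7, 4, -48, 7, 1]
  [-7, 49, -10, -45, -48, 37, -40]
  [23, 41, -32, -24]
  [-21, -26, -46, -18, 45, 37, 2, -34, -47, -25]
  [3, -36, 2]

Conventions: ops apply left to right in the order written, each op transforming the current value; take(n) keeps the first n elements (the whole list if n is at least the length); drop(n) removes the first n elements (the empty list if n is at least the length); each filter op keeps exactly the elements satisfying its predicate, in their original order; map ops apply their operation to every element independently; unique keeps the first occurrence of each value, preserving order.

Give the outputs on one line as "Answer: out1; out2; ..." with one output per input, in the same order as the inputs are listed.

[-4, -1, 27, 48]; [7, 10, 40, 45, 48]; [24, 32]; [-2, 18, 21, 25, 26, 34, 46, 47]; [36]

Execution, op by op:
  [-27, 46, 7, 4, -48, 7, 1] -> [-27, 46, 7, 4, -48, 1] -> [46, 7, 4, 1, -27, -48] -> [-46, -7, -4, -1, 27, 48] -> [-4, -1, 27, 48]
  [-7, 49, -10, -45, -48, 37, -40] -> [-7, 49, -10, -45, -48, 37, -40] -> [49, 37, -7, -10, -40, -45, -48] -> [-49, -37, 7, 10, 40, 45, 48] -> [7, 10, 40, 45, 48]
  [23, 41, -32, -24] -> [23, 41, -32, -24] -> [41, 23, -24, -32] -> [-41, -23, 24, 32] -> [24, 32]
  [-21, -26, -46, -18, 45, 37, 2, -34, -47, -25] -> [-21, -26, -46, -18, 45, 37, 2, -34, -47, -25] -> [45, 37, 2, -18, -21, -25, -26, -34, -46, -47] -> [-45, -37, -2, 18, 21, 25, 26, 34, 46, 47] -> [-2, 18, 21, 25, 26, 34, 46, 47]
  [3, -36, 2] -> [3, -36, 2] -> [3, 2, -36] -> [-3, -2, 36] -> [36]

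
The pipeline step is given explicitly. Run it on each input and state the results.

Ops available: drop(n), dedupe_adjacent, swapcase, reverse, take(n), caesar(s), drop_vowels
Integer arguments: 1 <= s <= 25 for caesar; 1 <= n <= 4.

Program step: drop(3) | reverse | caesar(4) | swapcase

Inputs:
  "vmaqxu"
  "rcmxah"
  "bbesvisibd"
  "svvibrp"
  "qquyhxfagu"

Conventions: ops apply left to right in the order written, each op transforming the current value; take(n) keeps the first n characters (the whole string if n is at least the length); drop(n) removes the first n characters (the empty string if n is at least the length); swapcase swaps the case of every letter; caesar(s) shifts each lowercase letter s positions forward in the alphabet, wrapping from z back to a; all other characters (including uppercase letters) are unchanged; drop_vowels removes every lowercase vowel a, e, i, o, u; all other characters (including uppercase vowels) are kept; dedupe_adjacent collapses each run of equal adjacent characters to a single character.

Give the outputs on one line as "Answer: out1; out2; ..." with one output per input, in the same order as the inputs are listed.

"YBU"; "LEB"; "HFMWMZW"; "TVFM"; "YKEJBLC"

Execution, op by op:
  "vmaqxu" -> "qxu" -> "uxq" -> "ybu" -> "YBU"
  "rcmxah" -> "xah" -> "hax" -> "leb" -> "LEB"
  "bbesvisibd" -> "svisibd" -> "dbisivs" -> "hfmwmzw" -> "HFMWMZW"
  "svvibrp" -> "ibrp" -> "prbi" -> "tvfm" -> "TVFM"
  "qquyhxfagu" -> "yhxfagu" -> "ugafxhy" -> "ykejblc" -> "YKEJBLC"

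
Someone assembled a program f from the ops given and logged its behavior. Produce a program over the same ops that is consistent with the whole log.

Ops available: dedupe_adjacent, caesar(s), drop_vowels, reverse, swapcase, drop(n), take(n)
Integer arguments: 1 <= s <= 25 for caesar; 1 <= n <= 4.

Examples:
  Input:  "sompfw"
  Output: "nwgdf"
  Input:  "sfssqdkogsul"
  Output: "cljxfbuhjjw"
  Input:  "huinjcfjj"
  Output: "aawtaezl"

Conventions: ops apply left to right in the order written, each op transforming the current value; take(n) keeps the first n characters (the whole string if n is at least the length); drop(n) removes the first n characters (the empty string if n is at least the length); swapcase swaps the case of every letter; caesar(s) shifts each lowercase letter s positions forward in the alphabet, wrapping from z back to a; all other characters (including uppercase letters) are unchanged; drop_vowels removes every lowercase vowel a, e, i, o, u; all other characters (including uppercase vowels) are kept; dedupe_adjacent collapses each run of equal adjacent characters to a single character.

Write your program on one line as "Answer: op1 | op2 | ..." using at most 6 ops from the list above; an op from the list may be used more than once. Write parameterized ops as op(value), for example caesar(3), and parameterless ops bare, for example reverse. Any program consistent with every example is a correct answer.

caesar(17) | swapcase | drop(1) | reverse | swapcase

Check, running the answer program on each example:
  "sompfw" -> "jfdgwn" -> "JFDGWN" -> "FDGWN" -> "NWGDF" -> "nwgdf"
  "sfssqdkogsul" -> "jwjjhubfxjlc" -> "JWJJHUBFXJLC" -> "WJJHUBFXJLC" -> "CLJXFBUHJJW" -> "cljxfbuhjjw"
  "huinjcfjj" -> "ylzeatwaa" -> "YLZEATWAA" -> "LZEATWAA" -> "AAWTAEZL" -> "aawtaezl"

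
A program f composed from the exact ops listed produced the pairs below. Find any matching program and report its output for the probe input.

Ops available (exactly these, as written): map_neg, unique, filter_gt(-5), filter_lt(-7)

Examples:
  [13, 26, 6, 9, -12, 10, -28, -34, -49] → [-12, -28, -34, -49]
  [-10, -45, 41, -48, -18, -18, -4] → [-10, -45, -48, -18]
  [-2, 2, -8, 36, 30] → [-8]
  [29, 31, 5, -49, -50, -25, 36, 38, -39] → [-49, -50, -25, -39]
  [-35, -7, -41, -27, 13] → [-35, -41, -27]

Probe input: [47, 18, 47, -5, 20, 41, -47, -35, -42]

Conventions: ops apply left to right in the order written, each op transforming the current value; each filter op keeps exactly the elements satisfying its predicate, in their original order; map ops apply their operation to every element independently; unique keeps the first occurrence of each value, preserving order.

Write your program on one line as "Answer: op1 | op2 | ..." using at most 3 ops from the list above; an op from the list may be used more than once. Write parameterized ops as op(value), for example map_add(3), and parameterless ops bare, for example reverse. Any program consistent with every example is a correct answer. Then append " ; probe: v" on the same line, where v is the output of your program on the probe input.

unique | filter_lt(-7) ; probe: [-47, -35, -42]

Check, running the answer program on each example:
  [13, 26, 6, 9, -12, 10, -28, -34, -49] -> [13, 26, 6, 9, -12, 10, -28, -34, -49] -> [-12, -28, -34, -49]
  [-10, -45, 41, -48, -18, -18, -4] -> [-10, -45, 41, -48, -18, -4] -> [-10, -45, -48, -18]
  [-2, 2, -8, 36, 30] -> [-2, 2, -8, 36, 30] -> [-8]
  [29, 31, 5, -49, -50, -25, 36, 38, -39] -> [29, 31, 5, -49, -50, -25, 36, 38, -39] -> [-49, -50, -25, -39]
  [-35, -7, -41, -27, 13] -> [-35, -7, -41, -27, 13] -> [-35, -41, -27]
  probe: [47, 18, 47, -5, 20, 41, -47, -35, -42] -> [47, 18, -5, 20, 41, -47, -35, -42] -> [-47, -35, -42]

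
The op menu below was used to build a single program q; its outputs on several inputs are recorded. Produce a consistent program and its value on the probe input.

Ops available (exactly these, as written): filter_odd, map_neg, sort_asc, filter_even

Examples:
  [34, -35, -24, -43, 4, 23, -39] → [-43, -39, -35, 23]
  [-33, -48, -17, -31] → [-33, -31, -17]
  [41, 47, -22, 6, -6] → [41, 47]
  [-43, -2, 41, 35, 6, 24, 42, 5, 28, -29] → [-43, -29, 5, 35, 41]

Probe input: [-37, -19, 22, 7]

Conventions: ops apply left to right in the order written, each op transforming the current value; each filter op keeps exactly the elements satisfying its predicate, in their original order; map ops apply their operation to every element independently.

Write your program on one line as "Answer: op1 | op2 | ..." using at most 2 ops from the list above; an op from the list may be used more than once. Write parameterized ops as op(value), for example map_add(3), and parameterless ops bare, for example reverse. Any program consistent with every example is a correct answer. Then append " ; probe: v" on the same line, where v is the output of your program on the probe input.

sort_asc | filter_odd ; probe: [-37, -19, 7]

Check, running the answer program on each example:
  [34, -35, -24, -43, 4, 23, -39] -> [-43, -39, -35, -24, 4, 23, 34] -> [-43, -39, -35, 23]
  [-33, -48, -17, -31] -> [-48, -33, -31, -17] -> [-33, -31, -17]
  [41, 47, -22, 6, -6] -> [-22, -6, 6, 41, 47] -> [41, 47]
  [-43, -2, 41, 35, 6, 24, 42, 5, 28, -29] -> [-43, -29, -2, 5, 6, 24, 28, 35, 41, 42] -> [-43, -29, 5, 35, 41]
  probe: [-37, -19, 22, 7] -> [-37, -19, 7, 22] -> [-37, -19, 7]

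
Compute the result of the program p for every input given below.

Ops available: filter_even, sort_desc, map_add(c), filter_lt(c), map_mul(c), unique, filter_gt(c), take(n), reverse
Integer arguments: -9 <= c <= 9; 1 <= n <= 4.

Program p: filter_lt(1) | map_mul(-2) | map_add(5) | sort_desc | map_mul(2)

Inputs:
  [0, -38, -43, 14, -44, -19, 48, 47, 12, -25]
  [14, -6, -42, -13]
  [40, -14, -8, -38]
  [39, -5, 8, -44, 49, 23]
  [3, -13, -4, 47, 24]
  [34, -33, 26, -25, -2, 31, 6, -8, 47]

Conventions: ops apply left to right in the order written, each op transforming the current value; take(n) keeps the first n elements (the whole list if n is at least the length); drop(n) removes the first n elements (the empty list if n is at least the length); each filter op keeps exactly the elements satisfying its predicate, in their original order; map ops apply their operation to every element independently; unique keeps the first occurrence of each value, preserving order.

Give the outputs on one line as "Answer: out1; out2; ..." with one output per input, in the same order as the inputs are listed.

Execution, op by op:
  [0, -38, -43, 14, -44, -19, 48, 47, 12, -25] -> [0, -38, -43, -44, -19, -25] -> [0, 76, 86, 88, 38, 50] -> [5, 81, 91, 93, 43, 55] -> [93, 91, 81, 55, 43, 5] -> [186, 182, 162, 110, 86, 10]
  [14, -6, -42, -13] -> [-6, -42, -13] -> [12, 84, 26] -> [17, 89, 31] -> [89, 31, 17] -> [178, 62, 34]
  [40, -14, -8, -38] -> [-14, -8, -38] -> [28, 16, 76] -> [33, 21, 81] -> [81, 33, 21] -> [162, 66, 42]
  [39, -5, 8, -44, 49, 23] -> [-5, -44] -> [10, 88] -> [15, 93] -> [93, 15] -> [186, 30]
  [3, -13, -4, 47, 24] -> [-13, -4] -> [26, 8] -> [31, 13] -> [31, 13] -> [62, 26]
  [34, -33, 26, -25, -2, 31, 6, -8, 47] -> [-33, -25, -2, -8] -> [66, 50, 4, 16] -> [71, 55, 9, 21] -> [71, 55, 21, 9] -> [142, 110, 42, 18]

[186, 182, 162, 110, 86, 10]; [178, 62, 34]; [162, 66, 42]; [186, 30]; [62, 26]; [142, 110, 42, 18]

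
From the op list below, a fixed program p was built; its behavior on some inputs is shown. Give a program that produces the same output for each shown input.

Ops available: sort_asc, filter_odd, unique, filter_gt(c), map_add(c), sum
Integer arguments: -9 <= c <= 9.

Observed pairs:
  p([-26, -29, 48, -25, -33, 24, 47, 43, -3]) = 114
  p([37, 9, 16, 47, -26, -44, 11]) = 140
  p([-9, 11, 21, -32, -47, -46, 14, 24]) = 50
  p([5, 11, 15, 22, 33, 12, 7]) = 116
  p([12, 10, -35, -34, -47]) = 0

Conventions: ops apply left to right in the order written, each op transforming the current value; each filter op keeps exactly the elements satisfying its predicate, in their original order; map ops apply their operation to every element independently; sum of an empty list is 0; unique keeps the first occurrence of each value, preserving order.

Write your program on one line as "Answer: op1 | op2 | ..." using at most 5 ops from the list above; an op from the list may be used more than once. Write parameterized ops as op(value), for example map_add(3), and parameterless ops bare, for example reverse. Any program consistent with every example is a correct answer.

sort_asc | filter_odd | map_add(9) | filter_gt(0) | sum

Check, running the answer program on each example:
  [-26, -29, 48, -25, -33, 24, 47, 43, -3] -> [-33, -29, -26, -25, -3, 24, 43, 47, 48] -> [-33, -29, -25, -3, 43, 47] -> [-24, -20, -16, 6, 52, 56] -> [6, 52, 56] -> 114
  [37, 9, 16, 47, -26, -44, 11] -> [-44, -26, 9, 11, 16, 37, 47] -> [9, 11, 37, 47] -> [18, 20, 46, 56] -> [18, 20, 46, 56] -> 140
  [-9, 11, 21, -32, -47, -46, 14, 24] -> [-47, -46, -32, -9, 11, 14, 21, 24] -> [-47, -9, 11, 21] -> [-38, 0, 20, 30] -> [20, 30] -> 50
  [5, 11, 15, 22, 33, 12, 7] -> [5, 7, 11, 12, 15, 22, 33] -> [5, 7, 11, 15, 33] -> [14, 16, 20, 24, 42] -> [14, 16, 20, 24, 42] -> 116
  [12, 10, -35, -34, -47] -> [-47, -35, -34, 10, 12] -> [-47, -35] -> [-38, -26] -> [] -> 0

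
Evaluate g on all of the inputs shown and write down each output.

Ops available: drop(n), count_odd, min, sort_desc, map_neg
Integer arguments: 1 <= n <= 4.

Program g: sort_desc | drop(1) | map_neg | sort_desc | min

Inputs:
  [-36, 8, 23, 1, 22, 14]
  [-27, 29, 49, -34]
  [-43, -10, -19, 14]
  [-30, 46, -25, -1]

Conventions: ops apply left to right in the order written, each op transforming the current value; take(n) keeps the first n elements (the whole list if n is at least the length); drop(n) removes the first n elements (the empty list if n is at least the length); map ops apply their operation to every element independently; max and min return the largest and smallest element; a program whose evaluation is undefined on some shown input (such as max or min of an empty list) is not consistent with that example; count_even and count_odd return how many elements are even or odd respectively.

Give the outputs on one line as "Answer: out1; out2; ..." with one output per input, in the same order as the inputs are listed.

-22; -29; 10; 1

Execution, op by op:
  [-36, 8, 23, 1, 22, 14] -> [23, 22, 14, 8, 1, -36] -> [22, 14, 8, 1, -36] -> [-22, -14, -8, -1, 36] -> [36, -1, -8, -14, -22] -> -22
  [-27, 29, 49, -34] -> [49, 29, -27, -34] -> [29, -27, -34] -> [-29, 27, 34] -> [34, 27, -29] -> -29
  [-43, -10, -19, 14] -> [14, -10, -19, -43] -> [-10, -19, -43] -> [10, 19, 43] -> [43, 19, 10] -> 10
  [-30, 46, -25, -1] -> [46, -1, -25, -30] -> [-1, -25, -30] -> [1, 25, 30] -> [30, 25, 1] -> 1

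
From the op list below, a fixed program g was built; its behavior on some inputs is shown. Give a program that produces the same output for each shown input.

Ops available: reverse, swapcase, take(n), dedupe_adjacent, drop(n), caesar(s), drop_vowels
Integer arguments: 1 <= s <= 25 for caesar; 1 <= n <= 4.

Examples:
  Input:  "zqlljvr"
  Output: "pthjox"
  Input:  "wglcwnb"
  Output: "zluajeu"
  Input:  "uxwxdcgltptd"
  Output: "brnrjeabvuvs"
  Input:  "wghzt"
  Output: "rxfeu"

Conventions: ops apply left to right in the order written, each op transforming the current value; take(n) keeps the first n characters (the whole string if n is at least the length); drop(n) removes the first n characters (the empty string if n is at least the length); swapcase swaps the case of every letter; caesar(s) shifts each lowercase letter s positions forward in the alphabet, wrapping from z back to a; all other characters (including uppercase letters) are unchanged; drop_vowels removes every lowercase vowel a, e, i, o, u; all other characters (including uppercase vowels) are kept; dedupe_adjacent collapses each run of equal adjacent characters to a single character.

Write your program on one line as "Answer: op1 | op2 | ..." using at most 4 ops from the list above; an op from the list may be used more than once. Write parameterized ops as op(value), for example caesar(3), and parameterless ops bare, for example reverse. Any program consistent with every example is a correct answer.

reverse | caesar(24) | dedupe_adjacent

Check, running the answer program on each example:
  "zqlljvr" -> "rvjllqz" -> "pthjjox" -> "pthjox"
  "wglcwnb" -> "bnwclgw" -> "zluajeu" -> "zluajeu"
  "uxwxdcgltptd" -> "dtptlgcdxwxu" -> "brnrjeabvuvs" -> "brnrjeabvuvs"
  "wghzt" -> "tzhgw" -> "rxfeu" -> "rxfeu"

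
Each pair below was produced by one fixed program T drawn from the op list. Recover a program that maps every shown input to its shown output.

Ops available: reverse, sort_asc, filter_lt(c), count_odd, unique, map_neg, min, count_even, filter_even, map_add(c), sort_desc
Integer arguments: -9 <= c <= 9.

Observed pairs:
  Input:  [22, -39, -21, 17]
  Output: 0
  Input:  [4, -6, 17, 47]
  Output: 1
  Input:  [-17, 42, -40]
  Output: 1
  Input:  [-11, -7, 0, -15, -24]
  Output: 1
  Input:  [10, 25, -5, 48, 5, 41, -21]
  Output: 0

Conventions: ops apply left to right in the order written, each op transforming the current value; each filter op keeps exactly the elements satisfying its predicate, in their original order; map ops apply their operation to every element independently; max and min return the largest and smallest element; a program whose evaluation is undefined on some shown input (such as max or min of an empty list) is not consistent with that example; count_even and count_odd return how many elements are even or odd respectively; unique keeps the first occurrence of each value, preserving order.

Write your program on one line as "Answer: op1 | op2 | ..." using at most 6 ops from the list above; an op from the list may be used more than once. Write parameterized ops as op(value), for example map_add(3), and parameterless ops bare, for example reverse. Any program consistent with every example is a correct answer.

filter_lt(0) | map_add(-7) | reverse | sort_desc | map_neg | count_odd

Check, running the answer program on each example:
  [22, -39, -21, 17] -> [-39, -21] -> [-46, -28] -> [-28, -46] -> [-28, -46] -> [28, 46] -> 0
  [4, -6, 17, 47] -> [-6] -> [-13] -> [-13] -> [-13] -> [13] -> 1
  [-17, 42, -40] -> [-17, -40] -> [-24, -47] -> [-47, -24] -> [-24, -47] -> [24, 47] -> 1
  [-11, -7, 0, -15, -24] -> [-11, -7, -15, -24] -> [-18, -14, -22, -31] -> [-31, -22, -14, -18] -> [-14, -18, -22, -31] -> [14, 18, 22, 31] -> 1
  [10, 25, -5, 48, 5, 41, -21] -> [-5, -21] -> [-12, -28] -> [-28, -12] -> [-12, -28] -> [12, 28] -> 0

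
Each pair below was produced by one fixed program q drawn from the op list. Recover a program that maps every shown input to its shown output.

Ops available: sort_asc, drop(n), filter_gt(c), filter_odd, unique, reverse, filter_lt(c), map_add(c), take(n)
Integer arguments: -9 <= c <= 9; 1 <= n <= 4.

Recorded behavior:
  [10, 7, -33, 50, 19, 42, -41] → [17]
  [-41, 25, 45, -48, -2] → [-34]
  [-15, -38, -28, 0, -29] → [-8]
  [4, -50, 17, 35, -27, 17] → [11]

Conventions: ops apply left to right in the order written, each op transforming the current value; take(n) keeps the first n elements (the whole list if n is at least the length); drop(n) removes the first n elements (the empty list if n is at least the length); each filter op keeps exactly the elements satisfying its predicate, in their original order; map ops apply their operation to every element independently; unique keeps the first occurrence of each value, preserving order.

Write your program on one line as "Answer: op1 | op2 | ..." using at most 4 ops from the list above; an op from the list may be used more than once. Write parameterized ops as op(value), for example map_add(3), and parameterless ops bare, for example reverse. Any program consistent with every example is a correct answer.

map_add(7) | unique | take(2) | take(1)

Check, running the answer program on each example:
  [10, 7, -33, 50, 19, 42, -41] -> [17, 14, -26, 57, 26, 49, -34] -> [17, 14, -26, 57, 26, 49, -34] -> [17, 14] -> [17]
  [-41, 25, 45, -48, -2] -> [-34, 32, 52, -41, 5] -> [-34, 32, 52, -41, 5] -> [-34, 32] -> [-34]
  [-15, -38, -28, 0, -29] -> [-8, -31, -21, 7, -22] -> [-8, -31, -21, 7, -22] -> [-8, -31] -> [-8]
  [4, -50, 17, 35, -27, 17] -> [11, -43, 24, 42, -20, 24] -> [11, -43, 24, 42, -20] -> [11, -43] -> [11]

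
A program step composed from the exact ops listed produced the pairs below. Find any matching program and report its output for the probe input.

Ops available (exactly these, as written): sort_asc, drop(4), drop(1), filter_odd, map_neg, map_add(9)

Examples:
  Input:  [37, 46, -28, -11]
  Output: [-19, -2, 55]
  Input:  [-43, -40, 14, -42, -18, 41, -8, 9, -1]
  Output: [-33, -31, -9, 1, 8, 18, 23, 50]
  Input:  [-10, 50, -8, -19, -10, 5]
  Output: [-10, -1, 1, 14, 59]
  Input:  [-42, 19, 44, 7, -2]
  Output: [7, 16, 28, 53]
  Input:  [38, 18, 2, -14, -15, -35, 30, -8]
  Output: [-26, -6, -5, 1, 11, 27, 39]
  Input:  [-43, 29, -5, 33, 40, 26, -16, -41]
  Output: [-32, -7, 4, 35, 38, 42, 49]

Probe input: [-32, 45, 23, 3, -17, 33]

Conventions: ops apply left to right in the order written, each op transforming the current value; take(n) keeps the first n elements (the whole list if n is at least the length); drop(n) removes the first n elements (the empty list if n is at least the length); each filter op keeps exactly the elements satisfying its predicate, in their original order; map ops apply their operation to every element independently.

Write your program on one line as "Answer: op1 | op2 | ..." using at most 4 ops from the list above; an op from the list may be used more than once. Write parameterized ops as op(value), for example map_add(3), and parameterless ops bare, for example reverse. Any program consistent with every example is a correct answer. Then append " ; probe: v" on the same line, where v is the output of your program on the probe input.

drop(1) | sort_asc | map_add(9) ; probe: [-8, 12, 32, 42, 54]

Check, running the answer program on each example:
  [37, 46, -28, -11] -> [46, -28, -11] -> [-28, -11, 46] -> [-19, -2, 55]
  [-43, -40, 14, -42, -18, 41, -8, 9, -1] -> [-40, 14, -42, -18, 41, -8, 9, -1] -> [-42, -40, -18, -8, -1, 9, 14, 41] -> [-33, -31, -9, 1, 8, 18, 23, 50]
  [-10, 50, -8, -19, -10, 5] -> [50, -8, -19, -10, 5] -> [-19, -10, -8, 5, 50] -> [-10, -1, 1, 14, 59]
  [-42, 19, 44, 7, -2] -> [19, 44, 7, -2] -> [-2, 7, 19, 44] -> [7, 16, 28, 53]
  [38, 18, 2, -14, -15, -35, 30, -8] -> [18, 2, -14, -15, -35, 30, -8] -> [-35, -15, -14, -8, 2, 18, 30] -> [-26, -6, -5, 1, 11, 27, 39]
  [-43, 29, -5, 33, 40, 26, -16, -41] -> [29, -5, 33, 40, 26, -16, -41] -> [-41, -16, -5, 26, 29, 33, 40] -> [-32, -7, 4, 35, 38, 42, 49]
  probe: [-32, 45, 23, 3, -17, 33] -> [45, 23, 3, -17, 33] -> [-17, 3, 23, 33, 45] -> [-8, 12, 32, 42, 54]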